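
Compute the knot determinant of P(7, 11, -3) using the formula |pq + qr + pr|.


Step 1: Compute pq + qr + pr.
pq = 7*11 = 77
qr = 11*(-3) = -33
pr = 7*(-3) = -21
pq + qr + pr = 77 + (-33) + (-21) = 23
Step 2: Take absolute value.
det(P(7,11,-3)) = |23| = 23

23


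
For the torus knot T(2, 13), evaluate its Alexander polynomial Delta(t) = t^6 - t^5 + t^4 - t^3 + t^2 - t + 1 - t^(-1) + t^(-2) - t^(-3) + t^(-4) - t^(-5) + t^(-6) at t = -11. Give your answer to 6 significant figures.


Substituting t = -11 into Delta(t) = t^6 - t^5 + t^4 - t^3 + t^2 - t + 1 - t^(-1) + t^(-2) - t^(-3) + t^(-4) - t^(-5) + t^(-6):
Term values: (1771561) + (161051) + (14641) + (1331) + (121) + (11) + (1) + (0.0909091) + (0.00826446) + (0.000751315) + (6.83013e-05) + (6.20921e-06) + (5.64474e-07)
Sum = 1948717.1
Rounded to 6 significant figures: 1.94872e+06

1.94872e+06


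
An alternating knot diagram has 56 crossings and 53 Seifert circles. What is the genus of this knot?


For alternating knots, g = (c - s + 1)/2.
= (56 - 53 + 1)/2
= 4/2 = 2

2


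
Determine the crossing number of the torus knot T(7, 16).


For a torus knot T(p, q) with gcd(p,q)=1,
the crossing number is min(p*(q-1), q*(p-1)).
p*(q-1) = 7*15 = 105
q*(p-1) = 16*6 = 96
min(105, 96) = 96

96


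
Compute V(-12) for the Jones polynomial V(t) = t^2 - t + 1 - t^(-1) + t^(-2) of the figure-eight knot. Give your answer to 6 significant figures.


Substituting t = -12 into V(t) = t^2 - t + 1 - t^(-1) + t^(-2):
  (+)t^(2) = 144
  (-)t^(1) = 12
  (+)t^(0) = 1
  (-)t^(-1) = 0.0833333
  (+)t^(-2) = 0.00694444
Sum = (144) + (12) + (1) + (0.0833333) + (0.00694444)
= 157.0902778
Rounded to 6 significant figures: 157.09

157.09


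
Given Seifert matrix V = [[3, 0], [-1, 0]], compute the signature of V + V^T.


Step 1: V + V^T = [[6, -1], [-1, 0]]
Step 2: trace = 6, det = -1
Step 3: Discriminant = 6^2 - 4*(-1) = 40
Step 4: Eigenvalues: 6.16228, -0.162278
Step 5: Signature = (# positive eigenvalues) - (# negative eigenvalues) = 0

0


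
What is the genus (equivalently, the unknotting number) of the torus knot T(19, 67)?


For a torus knot T(p,q), both the unknotting number and genus equal (p-1)(q-1)/2.
= (19-1)(67-1)/2
= 18*66/2
= 1188/2 = 594

594


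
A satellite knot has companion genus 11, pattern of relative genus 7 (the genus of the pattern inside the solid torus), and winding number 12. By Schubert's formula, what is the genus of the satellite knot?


Schubert: g(satellite) = g_rel(pattern) + |winding| * g(companion),
where g_rel(pattern) is the genus of the pattern relative to the solid torus.
= 7 + 12 * 11
= 7 + 132 = 139

139


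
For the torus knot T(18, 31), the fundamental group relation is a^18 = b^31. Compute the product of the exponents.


The relation is a^18 = b^31.
Product of exponents = 18 * 31
= 558

558


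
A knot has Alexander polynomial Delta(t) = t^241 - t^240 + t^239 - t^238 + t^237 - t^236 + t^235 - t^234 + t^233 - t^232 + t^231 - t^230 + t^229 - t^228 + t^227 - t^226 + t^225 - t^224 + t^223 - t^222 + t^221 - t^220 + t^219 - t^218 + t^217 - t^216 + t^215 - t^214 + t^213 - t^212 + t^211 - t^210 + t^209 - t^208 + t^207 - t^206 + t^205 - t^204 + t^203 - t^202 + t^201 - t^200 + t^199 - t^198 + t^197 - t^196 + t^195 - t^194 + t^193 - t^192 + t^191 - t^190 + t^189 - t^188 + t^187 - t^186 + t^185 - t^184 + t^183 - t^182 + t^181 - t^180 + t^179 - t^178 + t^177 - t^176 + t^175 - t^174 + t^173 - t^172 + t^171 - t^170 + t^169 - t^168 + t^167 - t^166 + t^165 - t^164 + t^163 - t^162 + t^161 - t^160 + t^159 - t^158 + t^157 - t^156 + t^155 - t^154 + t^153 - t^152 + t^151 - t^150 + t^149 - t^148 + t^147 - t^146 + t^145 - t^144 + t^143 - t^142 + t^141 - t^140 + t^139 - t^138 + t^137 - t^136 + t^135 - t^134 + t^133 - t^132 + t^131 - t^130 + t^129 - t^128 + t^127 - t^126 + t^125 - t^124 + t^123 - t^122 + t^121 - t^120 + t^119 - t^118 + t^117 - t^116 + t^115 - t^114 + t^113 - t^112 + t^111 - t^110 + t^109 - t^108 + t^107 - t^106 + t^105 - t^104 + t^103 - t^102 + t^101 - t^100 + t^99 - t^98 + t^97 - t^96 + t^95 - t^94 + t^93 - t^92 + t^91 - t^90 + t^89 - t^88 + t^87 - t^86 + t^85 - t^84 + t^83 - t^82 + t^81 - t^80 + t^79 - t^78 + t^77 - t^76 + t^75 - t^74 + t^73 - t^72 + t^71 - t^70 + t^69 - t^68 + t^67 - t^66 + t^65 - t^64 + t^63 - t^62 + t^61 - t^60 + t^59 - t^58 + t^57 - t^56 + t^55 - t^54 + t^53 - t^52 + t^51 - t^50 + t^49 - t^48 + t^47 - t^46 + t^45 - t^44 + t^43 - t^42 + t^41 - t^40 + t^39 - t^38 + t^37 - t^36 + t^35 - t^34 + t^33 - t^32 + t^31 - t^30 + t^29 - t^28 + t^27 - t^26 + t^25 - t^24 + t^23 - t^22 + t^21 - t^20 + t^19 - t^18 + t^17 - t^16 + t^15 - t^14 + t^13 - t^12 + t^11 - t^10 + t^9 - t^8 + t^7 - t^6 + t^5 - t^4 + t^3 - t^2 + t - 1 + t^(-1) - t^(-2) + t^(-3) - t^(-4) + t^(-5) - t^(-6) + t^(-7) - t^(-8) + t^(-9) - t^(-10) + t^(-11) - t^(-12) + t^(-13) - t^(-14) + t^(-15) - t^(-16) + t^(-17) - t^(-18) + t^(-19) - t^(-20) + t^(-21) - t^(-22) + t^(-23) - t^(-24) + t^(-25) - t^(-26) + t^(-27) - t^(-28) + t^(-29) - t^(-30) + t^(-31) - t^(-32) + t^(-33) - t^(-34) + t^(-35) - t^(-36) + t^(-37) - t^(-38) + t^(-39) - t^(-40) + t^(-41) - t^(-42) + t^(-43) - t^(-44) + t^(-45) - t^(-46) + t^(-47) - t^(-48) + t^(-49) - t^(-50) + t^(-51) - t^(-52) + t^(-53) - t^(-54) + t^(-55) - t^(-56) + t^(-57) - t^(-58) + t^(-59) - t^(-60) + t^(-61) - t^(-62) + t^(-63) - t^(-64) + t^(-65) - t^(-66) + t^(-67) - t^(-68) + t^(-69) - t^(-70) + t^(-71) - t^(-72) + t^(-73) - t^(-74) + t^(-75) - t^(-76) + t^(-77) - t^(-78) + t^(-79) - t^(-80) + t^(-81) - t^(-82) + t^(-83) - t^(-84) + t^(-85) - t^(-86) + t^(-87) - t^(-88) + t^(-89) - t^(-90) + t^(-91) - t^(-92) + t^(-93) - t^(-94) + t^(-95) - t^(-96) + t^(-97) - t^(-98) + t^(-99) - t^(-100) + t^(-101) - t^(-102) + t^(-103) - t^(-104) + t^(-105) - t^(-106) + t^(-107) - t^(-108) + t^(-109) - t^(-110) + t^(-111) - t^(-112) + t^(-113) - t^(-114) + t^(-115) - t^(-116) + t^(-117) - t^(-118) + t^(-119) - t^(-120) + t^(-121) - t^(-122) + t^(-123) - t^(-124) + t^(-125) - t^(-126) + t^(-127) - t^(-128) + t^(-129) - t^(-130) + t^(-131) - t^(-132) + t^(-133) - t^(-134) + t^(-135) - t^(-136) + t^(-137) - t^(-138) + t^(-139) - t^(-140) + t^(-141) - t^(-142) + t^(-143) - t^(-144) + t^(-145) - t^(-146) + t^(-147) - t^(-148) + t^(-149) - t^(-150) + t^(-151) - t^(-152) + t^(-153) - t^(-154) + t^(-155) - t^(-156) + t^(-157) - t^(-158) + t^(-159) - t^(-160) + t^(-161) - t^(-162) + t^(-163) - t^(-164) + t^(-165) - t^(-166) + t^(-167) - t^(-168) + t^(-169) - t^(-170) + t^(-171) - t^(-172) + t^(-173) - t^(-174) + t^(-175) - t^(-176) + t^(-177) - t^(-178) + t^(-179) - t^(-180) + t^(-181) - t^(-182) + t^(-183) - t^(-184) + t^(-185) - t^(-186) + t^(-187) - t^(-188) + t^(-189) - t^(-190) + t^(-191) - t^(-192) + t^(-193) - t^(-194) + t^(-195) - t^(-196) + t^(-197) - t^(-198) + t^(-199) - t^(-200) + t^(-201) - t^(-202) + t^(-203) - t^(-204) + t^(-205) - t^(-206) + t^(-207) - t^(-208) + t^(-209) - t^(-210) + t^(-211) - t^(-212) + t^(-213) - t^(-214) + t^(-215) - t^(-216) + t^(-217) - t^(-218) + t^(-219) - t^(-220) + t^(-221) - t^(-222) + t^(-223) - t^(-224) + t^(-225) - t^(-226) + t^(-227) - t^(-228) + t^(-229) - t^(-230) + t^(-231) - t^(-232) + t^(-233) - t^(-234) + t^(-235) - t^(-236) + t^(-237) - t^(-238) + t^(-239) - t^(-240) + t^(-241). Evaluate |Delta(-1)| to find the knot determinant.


Step 1: The polynomial has 483 terms with alternating signs, exponents from 241 down to -241.
Step 2: Substitute t = -1. The i-th term has coefficient (-1)^i and exponent (m-i),
  so its value is (-1)^i * (-1)^(m-i) = (-1)^m = -1 for every i.
Step 3: All 483 terms equal -1, so Delta(-1) = 483 * (-1) = -483
Step 4: |Delta(-1)| = 483

483


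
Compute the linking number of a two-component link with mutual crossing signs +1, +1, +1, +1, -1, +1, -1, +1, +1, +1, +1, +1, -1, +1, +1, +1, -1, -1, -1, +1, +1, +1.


Step 1: Count positive crossings: 16
Step 2: Count negative crossings: 6
Step 3: Sum of signs = 16 - 6 = 10
Step 4: Linking number = sum/2 = 10/2 = 5

5


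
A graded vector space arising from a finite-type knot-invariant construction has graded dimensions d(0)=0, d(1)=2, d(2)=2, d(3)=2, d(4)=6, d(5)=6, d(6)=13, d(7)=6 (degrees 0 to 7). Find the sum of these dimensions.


Total dimension = d(0) + d(1) + ... + d(7)
= 0 + 2 + 2 + 2 + 6 + 6 + 13 + 6
= 37

37


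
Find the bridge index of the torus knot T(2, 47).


The bridge number of T(p,q) is min(p,q).
min(2, 47) = 2

2


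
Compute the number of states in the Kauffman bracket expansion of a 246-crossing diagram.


Each crossing contributes 2 choices (A-smoothing or B-smoothing).
Total states = 2^246 = 113078212145816597093331040047546785012958969400039613319782796882727665664

113078212145816597093331040047546785012958969400039613319782796882727665664


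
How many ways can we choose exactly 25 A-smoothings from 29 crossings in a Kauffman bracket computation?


We choose which 25 of 29 crossings get A-smoothings.
C(29, 25) = 29! / (25! * 4!)
= 23751

23751


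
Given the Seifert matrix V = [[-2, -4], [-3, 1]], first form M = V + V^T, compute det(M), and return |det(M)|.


Step 1: Form V + V^T where V = [[-2, -4], [-3, 1]]
  V^T = [[-2, -3], [-4, 1]]
  V + V^T = [[-4, -7], [-7, 2]]
Step 2: det(V + V^T) = (-4)*2 - (-7)*(-7)
  = -8 - 49 = -57
Step 3: Knot determinant = |det(V + V^T)| = |-57| = 57

57


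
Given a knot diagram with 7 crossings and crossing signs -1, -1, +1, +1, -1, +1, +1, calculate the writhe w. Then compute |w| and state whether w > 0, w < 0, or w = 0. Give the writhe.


Step 1: Count positive crossings (+1).
Positive crossings: 4
Step 2: Count negative crossings (-1).
Negative crossings: 3
Step 3: Writhe = (positive) - (negative)
w = 4 - 3 = 1
Step 4: |w| = 1, and w is positive

1


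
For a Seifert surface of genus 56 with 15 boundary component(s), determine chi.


chi = 2 - 2g - b
= 2 - 2*56 - 15
= 2 - 112 - 15 = -125

-125


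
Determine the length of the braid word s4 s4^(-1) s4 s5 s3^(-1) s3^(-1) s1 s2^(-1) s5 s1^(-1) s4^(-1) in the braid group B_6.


The word length counts the number of generators (including inverses).
Listing each generator: s4, s4^(-1), s4, s5, s3^(-1), s3^(-1), s1, s2^(-1), s5, s1^(-1), s4^(-1)
There are 11 generators in this braid word.

11


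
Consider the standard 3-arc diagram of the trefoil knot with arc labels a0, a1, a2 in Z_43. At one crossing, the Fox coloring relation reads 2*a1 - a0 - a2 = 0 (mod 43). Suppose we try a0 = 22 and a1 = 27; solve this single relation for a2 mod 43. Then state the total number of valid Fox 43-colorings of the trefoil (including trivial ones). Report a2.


Step 1: Apply the given crossing relation 2*a1 - a0 - a2 = 0 (mod 43).
  a2 = 2*a1 - a0 mod 43
  a2 = 2*27 - 22 mod 43
  a2 = 54 - 22 mod 43
  a2 = 32 mod 43 = 32
Step 2: The trefoil has determinant 3.
  Number of Fox p-colorings (p prime) is p^2 if p = 3, else p.
  Since 43 does not divide 3, only trivial (constant) colorings exist.
  (So the trial a0 = 22, a1 = 27 with a0 != a1 does NOT extend to a valid coloring of the whole trefoil: the other two crossing relations require 3*(a1 - a0) = 0 (mod 43), which fails.)
  Total colorings = 43
Step 3: a2 = 32, total Fox 43-colorings = 43

32


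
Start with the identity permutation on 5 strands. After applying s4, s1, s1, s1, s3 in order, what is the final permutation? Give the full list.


Starting with identity [1, 2, 3, 4, 5].
Apply generators in sequence:
  After s4: [1, 2, 3, 5, 4]
  After s1: [2, 1, 3, 5, 4]
  After s1: [1, 2, 3, 5, 4]
  After s1: [2, 1, 3, 5, 4]
  After s3: [2, 1, 5, 3, 4]
Final permutation: [2, 1, 5, 3, 4]

[2, 1, 5, 3, 4]


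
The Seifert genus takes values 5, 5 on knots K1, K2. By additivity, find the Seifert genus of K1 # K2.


The Seifert genus is additive under connected sum.
Seifert genus(K1 # K2) = (5) + (5)
= 10

10


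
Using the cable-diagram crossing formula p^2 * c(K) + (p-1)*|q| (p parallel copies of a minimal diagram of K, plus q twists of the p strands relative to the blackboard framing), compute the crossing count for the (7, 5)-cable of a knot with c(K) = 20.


Step 1: Each of the c(K) crossings of the companion diagram becomes p*p = p^2 crossings among the p parallel strands, and each of the |q| twists s_1 s_2 ... s_(p-1) adds (p-1) crossings.
  Crossings = p^2 * c(K) + (p-1)*|q|
Step 2: = 7^2 * 20 + (7-1)*5
Step 3: = 49*20 + 6*5
Step 4: = 980 + 30 = 1010

1010


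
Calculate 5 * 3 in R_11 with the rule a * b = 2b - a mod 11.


5 * 3 = 2*3 - 5 mod 11
= 6 - 5 mod 11
= 1 mod 11 = 1

1


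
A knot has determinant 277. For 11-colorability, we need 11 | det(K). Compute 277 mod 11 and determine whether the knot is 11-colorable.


Step 1: A knot is p-colorable if and only if p divides its determinant.
Step 2: Compute 277 mod 11.
277 = 25 * 11 + 2
Step 3: 277 mod 11 = 2
Step 4: The knot is 11-colorable: no

2


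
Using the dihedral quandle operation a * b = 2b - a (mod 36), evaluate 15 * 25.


15 * 25 = 2*25 - 15 mod 36
= 50 - 15 mod 36
= 35 mod 36 = 35

35


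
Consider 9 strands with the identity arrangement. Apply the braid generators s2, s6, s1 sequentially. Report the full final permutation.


Starting with identity [1, 2, 3, 4, 5, 6, 7, 8, 9].
Apply generators in sequence:
  After s2: [1, 3, 2, 4, 5, 6, 7, 8, 9]
  After s6: [1, 3, 2, 4, 5, 7, 6, 8, 9]
  After s1: [3, 1, 2, 4, 5, 7, 6, 8, 9]
Final permutation: [3, 1, 2, 4, 5, 7, 6, 8, 9]

[3, 1, 2, 4, 5, 7, 6, 8, 9]


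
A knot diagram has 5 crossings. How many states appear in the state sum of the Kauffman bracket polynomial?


Each crossing contributes 2 choices (A-smoothing or B-smoothing).
Total states = 2^5 = 32

32


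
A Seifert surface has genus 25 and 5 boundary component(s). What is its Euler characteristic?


chi = 2 - 2g - b
= 2 - 2*25 - 5
= 2 - 50 - 5 = -53

-53


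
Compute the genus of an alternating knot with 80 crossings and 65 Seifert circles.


For alternating knots, g = (c - s + 1)/2.
= (80 - 65 + 1)/2
= 16/2 = 8

8


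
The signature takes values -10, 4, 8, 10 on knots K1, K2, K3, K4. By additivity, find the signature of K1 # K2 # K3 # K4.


The signature is additive under connected sum.
signature(K1 # K2 # K3 # K4) = (-10) + (4) + (8) + (10)
= 12

12


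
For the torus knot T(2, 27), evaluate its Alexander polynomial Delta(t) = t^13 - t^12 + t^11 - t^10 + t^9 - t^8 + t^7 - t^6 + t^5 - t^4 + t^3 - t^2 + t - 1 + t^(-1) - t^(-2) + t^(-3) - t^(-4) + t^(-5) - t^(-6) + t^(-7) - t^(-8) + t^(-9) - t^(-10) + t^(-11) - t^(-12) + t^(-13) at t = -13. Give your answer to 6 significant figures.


Substituting t = -13 into Delta(t) = t^13 - t^12 + t^11 - t^10 + t^9 - t^8 + t^7 - t^6 + t^5 - t^4 + t^3 - t^2 + t - 1 + t^(-1) - t^(-2) + t^(-3) - t^(-4) + t^(-5) - t^(-6) + t^(-7) - t^(-8) + t^(-9) - t^(-10) + t^(-11) - t^(-12) + t^(-13):
Term values: (-302875106592253) + (-23298085122481) + (-1792160394037) + (-137858491849) + (-10604499373) + (-815730721) + (-62748517) + (-4826809) + (-371293) + (-28561) + (-2197) + (-169) + (-13) + (-1) + (-0.0769231) + (-0.00591716) + (-0.000455166) + (-3.50128e-05) + (-2.69329e-06) + (-2.07176e-07) + (-1.59366e-08) + (-1.22589e-09) + (-9.42996e-11) + (-7.25382e-12) + (-5.57986e-13) + (-4.2922e-14) + (-3.30169e-15)
Sum = -3.281146988e+14
Rounded to 6 significant figures: -3.28115e+14

-3.28115e+14


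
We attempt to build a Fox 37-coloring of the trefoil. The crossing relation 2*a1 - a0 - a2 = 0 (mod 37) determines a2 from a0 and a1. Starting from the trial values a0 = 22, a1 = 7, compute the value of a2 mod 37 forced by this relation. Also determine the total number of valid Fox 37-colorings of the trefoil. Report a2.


Step 1: Apply the given crossing relation 2*a1 - a0 - a2 = 0 (mod 37).
  a2 = 2*a1 - a0 mod 37
  a2 = 2*7 - 22 mod 37
  a2 = 14 - 22 mod 37
  a2 = -8 mod 37 = 29
Step 2: The trefoil has determinant 3.
  Number of Fox p-colorings (p prime) is p^2 if p = 3, else p.
  Since 37 does not divide 3, only trivial (constant) colorings exist.
  (So the trial a0 = 22, a1 = 7 with a0 != a1 does NOT extend to a valid coloring of the whole trefoil: the other two crossing relations require 3*(a1 - a0) = 0 (mod 37), which fails.)
  Total colorings = 37
Step 3: a2 = 29, total Fox 37-colorings = 37

29


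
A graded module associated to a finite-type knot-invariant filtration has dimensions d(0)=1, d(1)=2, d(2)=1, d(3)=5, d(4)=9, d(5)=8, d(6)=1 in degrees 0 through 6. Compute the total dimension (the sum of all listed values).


Total dimension = d(0) + d(1) + ... + d(6)
= 1 + 2 + 1 + 5 + 9 + 8 + 1
= 27

27


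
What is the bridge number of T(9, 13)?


The bridge number of T(p,q) is min(p,q).
min(9, 13) = 9

9


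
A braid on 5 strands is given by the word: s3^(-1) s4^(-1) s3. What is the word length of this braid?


The word length counts the number of generators (including inverses).
Listing each generator: s3^(-1), s4^(-1), s3
There are 3 generators in this braid word.

3


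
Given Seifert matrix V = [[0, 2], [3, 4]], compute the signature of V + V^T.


Step 1: V + V^T = [[0, 5], [5, 8]]
Step 2: trace = 8, det = -25
Step 3: Discriminant = 8^2 - 4*(-25) = 164
Step 4: Eigenvalues: 10.4031, -2.40312
Step 5: Signature = (# positive eigenvalues) - (# negative eigenvalues) = 0

0


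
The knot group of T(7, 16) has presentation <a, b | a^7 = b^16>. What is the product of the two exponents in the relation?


The relation is a^7 = b^16.
Product of exponents = 7 * 16
= 112

112


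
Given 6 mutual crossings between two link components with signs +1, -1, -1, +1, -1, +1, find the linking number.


Step 1: Count positive crossings: 3
Step 2: Count negative crossings: 3
Step 3: Sum of signs = 3 - 3 = 0
Step 4: Linking number = sum/2 = 0/2 = 0

0


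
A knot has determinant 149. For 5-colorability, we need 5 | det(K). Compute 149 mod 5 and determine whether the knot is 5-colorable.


Step 1: A knot is p-colorable if and only if p divides its determinant.
Step 2: Compute 149 mod 5.
149 = 29 * 5 + 4
Step 3: 149 mod 5 = 4
Step 4: The knot is 5-colorable: no

4


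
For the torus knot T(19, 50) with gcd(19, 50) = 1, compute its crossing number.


For a torus knot T(p, q) with gcd(p,q)=1,
the crossing number is min(p*(q-1), q*(p-1)).
p*(q-1) = 19*49 = 931
q*(p-1) = 50*18 = 900
min(931, 900) = 900

900


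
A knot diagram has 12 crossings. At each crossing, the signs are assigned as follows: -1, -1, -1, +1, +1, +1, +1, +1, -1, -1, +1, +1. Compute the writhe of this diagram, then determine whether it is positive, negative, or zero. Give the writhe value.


Step 1: Count positive crossings (+1).
Positive crossings: 7
Step 2: Count negative crossings (-1).
Negative crossings: 5
Step 3: Writhe = (positive) - (negative)
w = 7 - 5 = 2
Step 4: |w| = 2, and w is positive

2


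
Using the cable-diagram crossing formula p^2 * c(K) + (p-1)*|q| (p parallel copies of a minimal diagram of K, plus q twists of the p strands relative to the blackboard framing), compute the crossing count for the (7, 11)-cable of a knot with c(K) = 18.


Step 1: Each of the c(K) crossings of the companion diagram becomes p*p = p^2 crossings among the p parallel strands, and each of the |q| twists s_1 s_2 ... s_(p-1) adds (p-1) crossings.
  Crossings = p^2 * c(K) + (p-1)*|q|
Step 2: = 7^2 * 18 + (7-1)*11
Step 3: = 49*18 + 6*11
Step 4: = 882 + 66 = 948

948


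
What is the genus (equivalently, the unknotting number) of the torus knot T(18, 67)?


For a torus knot T(p,q), both the unknotting number and genus equal (p-1)(q-1)/2.
= (18-1)(67-1)/2
= 17*66/2
= 1122/2 = 561

561


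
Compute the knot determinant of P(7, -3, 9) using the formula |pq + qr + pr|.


Step 1: Compute pq + qr + pr.
pq = 7*(-3) = -21
qr = (-3)*9 = -27
pr = 7*9 = 63
pq + qr + pr = -21 + (-27) + 63 = 15
Step 2: Take absolute value.
det(P(7,-3,9)) = |15| = 15

15


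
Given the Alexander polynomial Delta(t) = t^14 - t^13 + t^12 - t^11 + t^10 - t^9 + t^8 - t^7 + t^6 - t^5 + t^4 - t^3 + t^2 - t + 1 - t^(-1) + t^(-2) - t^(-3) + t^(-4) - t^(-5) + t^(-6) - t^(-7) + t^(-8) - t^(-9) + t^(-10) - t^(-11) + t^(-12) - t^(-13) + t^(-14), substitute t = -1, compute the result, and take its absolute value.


Step 1: The polynomial has 29 terms with alternating signs, exponents from 14 down to -14.
Step 2: Substitute t = -1. The i-th term has coefficient (-1)^i and exponent (m-i),
  so its value is (-1)^i * (-1)^(m-i) = (-1)^m = 1 for every i.
Step 3: All 29 terms equal 1, so Delta(-1) = 29 * (1) = 29
Step 4: |Delta(-1)| = 29

29


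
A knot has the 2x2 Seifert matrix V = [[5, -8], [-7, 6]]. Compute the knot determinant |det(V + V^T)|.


Step 1: Form V + V^T where V = [[5, -8], [-7, 6]]
  V^T = [[5, -7], [-8, 6]]
  V + V^T = [[10, -15], [-15, 12]]
Step 2: det(V + V^T) = 10*12 - (-15)*(-15)
  = 120 - 225 = -105
Step 3: Knot determinant = |det(V + V^T)| = |-105| = 105

105


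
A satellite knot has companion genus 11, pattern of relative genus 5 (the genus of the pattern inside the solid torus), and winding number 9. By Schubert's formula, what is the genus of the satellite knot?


Schubert: g(satellite) = g_rel(pattern) + |winding| * g(companion),
where g_rel(pattern) is the genus of the pattern relative to the solid torus.
= 5 + 9 * 11
= 5 + 99 = 104

104


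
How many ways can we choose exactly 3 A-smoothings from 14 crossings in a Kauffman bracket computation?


We choose which 3 of 14 crossings get A-smoothings.
C(14, 3) = 14! / (3! * 11!)
= 364

364


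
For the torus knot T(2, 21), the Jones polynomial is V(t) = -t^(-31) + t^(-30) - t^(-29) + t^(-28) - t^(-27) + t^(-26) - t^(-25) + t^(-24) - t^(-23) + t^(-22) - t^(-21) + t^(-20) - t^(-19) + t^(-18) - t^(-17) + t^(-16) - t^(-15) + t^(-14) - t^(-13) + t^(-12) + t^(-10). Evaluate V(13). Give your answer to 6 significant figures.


Substituting t = 13 into V(t) = -t^(-31) + t^(-30) - t^(-29) + t^(-28) - t^(-27) + t^(-26) - t^(-25) + t^(-24) - t^(-23) + t^(-22) - t^(-21) + t^(-20) - t^(-19) + t^(-18) - t^(-17) + t^(-16) - t^(-15) + t^(-14) - t^(-13) + t^(-12) + t^(-10):
  (-)t^(-31) = -2.936e-35
  (+)t^(-30) = 3.8168e-34
  (-)t^(-29) = -4.96184e-33
  (+)t^(-28) = 6.45039e-32
  (-)t^(-27) = -8.38551e-31
  (+)t^(-26) = 1.09012e-29
  (-)t^(-25) = -1.41715e-28
  (+)t^(-24) = 1.8423e-27
  (-)t^(-23) = -2.39499e-26
  (+)t^(-22) = 3.11348e-25
  (-)t^(-21) = -4.04753e-24
  (+)t^(-20) = 5.26178e-23
  (-)t^(-19) = -6.84032e-22
  (+)t^(-18) = 8.89241e-21
  (-)t^(-17) = -1.15601e-19
  (+)t^(-16) = 1.50282e-18
  (-)t^(-15) = -1.95366e-17
  (+)t^(-14) = 2.53976e-16
  (-)t^(-13) = -3.30169e-15
  (+)t^(-12) = 4.2922e-14
  (+)t^(-10) = 7.25382e-12
Sum = (-2.936e-35) + (3.8168e-34) + (-4.96184e-33) + (6.45039e-32) + (-8.38551e-31) + (1.09012e-29) + (-1.41715e-28) + (1.8423e-27) + (-2.39499e-26) + (3.11348e-25) + (-4.04753e-24) + (5.26178e-23) + (-6.84032e-22) + (8.89241e-21) + (-1.15601e-19) + (1.50282e-18) + (-1.95366e-17) + (2.53976e-16) + (-3.30169e-15) + (4.2922e-14) + (7.25382e-12)
= 7.293671155e-12
Rounded to 6 significant figures: 7.29367e-12

7.29367e-12


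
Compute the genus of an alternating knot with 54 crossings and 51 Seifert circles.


For alternating knots, g = (c - s + 1)/2.
= (54 - 51 + 1)/2
= 4/2 = 2

2


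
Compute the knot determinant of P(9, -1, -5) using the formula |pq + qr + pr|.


Step 1: Compute pq + qr + pr.
pq = 9*(-1) = -9
qr = (-1)*(-5) = 5
pr = 9*(-5) = -45
pq + qr + pr = -9 + 5 + (-45) = -49
Step 2: Take absolute value.
det(P(9,-1,-5)) = |-49| = 49

49


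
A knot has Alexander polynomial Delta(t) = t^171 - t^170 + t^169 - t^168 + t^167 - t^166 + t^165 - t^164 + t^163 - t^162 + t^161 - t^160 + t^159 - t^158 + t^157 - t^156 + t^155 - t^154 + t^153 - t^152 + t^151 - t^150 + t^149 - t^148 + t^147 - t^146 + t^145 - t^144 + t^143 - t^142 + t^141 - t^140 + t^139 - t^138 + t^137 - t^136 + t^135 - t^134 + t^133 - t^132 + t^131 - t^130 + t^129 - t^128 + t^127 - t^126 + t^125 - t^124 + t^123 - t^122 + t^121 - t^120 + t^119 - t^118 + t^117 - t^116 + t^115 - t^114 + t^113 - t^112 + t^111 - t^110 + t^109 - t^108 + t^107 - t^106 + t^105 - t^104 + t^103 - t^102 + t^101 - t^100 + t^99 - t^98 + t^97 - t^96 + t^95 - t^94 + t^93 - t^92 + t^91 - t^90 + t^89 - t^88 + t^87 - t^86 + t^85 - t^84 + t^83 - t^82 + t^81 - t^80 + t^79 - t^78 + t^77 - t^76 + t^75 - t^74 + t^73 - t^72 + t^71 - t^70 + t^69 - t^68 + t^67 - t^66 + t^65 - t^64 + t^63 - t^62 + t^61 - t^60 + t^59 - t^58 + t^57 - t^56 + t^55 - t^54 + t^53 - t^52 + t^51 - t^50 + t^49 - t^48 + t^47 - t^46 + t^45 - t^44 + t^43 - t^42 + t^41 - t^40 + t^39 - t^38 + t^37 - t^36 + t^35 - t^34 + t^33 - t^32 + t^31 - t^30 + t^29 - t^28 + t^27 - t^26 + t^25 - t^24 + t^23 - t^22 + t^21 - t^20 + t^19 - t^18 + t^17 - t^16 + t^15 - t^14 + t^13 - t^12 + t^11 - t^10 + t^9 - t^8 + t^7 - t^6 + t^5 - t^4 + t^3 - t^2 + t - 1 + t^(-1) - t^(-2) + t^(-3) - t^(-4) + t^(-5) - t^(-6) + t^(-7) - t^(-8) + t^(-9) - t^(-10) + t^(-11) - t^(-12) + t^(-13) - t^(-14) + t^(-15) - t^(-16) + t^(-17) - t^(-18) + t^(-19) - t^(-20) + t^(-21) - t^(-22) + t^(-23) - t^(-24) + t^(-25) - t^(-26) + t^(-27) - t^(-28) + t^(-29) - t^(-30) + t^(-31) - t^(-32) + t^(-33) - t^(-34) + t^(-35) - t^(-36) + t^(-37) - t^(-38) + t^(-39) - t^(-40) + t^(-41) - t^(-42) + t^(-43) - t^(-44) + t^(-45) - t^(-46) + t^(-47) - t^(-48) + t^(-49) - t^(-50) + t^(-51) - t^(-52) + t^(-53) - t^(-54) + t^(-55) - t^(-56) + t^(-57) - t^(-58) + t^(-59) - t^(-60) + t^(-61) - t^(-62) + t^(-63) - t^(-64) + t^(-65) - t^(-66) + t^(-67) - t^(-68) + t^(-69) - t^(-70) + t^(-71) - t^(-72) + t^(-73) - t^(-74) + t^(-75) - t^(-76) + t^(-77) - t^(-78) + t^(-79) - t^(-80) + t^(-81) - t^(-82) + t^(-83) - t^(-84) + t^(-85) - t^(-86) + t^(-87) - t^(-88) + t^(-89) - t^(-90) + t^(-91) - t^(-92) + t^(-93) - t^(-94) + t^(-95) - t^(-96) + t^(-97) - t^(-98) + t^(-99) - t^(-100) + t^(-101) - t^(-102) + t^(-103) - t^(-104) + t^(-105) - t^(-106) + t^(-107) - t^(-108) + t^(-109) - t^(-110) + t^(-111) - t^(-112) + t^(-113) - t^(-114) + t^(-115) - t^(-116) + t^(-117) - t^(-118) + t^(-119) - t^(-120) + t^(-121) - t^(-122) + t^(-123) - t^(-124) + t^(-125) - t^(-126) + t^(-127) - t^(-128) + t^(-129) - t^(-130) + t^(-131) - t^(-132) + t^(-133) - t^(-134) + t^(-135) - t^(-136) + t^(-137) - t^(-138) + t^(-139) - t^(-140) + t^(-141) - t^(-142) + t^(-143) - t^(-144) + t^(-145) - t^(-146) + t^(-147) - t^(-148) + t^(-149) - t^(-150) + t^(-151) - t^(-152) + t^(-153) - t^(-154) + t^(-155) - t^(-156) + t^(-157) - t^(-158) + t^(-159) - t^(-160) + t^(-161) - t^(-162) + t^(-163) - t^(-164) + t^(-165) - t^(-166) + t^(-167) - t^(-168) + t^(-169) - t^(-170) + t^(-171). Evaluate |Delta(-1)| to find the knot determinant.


Step 1: The polynomial has 343 terms with alternating signs, exponents from 171 down to -171.
Step 2: Substitute t = -1. The i-th term has coefficient (-1)^i and exponent (m-i),
  so its value is (-1)^i * (-1)^(m-i) = (-1)^m = -1 for every i.
Step 3: All 343 terms equal -1, so Delta(-1) = 343 * (-1) = -343
Step 4: |Delta(-1)| = 343

343


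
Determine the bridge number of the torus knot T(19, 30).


The bridge number of T(p,q) is min(p,q).
min(19, 30) = 19

19


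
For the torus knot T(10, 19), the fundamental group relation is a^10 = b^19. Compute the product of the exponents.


The relation is a^10 = b^19.
Product of exponents = 10 * 19
= 190

190


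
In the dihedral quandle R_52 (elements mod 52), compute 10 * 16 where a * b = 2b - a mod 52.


10 * 16 = 2*16 - 10 mod 52
= 32 - 10 mod 52
= 22 mod 52 = 22

22


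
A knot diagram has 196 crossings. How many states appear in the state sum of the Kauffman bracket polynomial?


Each crossing contributes 2 choices (A-smoothing or B-smoothing).
Total states = 2^196 = 100433627766186892221372630771322662657637687111424552206336

100433627766186892221372630771322662657637687111424552206336


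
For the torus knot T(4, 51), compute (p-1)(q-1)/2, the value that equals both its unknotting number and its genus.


For a torus knot T(p,q), both the unknotting number and genus equal (p-1)(q-1)/2.
= (4-1)(51-1)/2
= 3*50/2
= 150/2 = 75

75


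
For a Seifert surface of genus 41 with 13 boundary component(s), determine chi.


chi = 2 - 2g - b
= 2 - 2*41 - 13
= 2 - 82 - 13 = -93

-93


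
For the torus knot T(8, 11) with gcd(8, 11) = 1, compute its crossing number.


For a torus knot T(p, q) with gcd(p,q)=1,
the crossing number is min(p*(q-1), q*(p-1)).
p*(q-1) = 8*10 = 80
q*(p-1) = 11*7 = 77
min(80, 77) = 77

77


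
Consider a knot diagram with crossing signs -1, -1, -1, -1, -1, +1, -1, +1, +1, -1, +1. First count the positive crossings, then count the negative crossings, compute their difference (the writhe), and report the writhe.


Step 1: Count positive crossings (+1).
Positive crossings: 4
Step 2: Count negative crossings (-1).
Negative crossings: 7
Step 3: Writhe = (positive) - (negative)
w = 4 - 7 = -3
Step 4: |w| = 3, and w is negative

-3


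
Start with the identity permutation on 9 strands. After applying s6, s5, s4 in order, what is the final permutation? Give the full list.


Starting with identity [1, 2, 3, 4, 5, 6, 7, 8, 9].
Apply generators in sequence:
  After s6: [1, 2, 3, 4, 5, 7, 6, 8, 9]
  After s5: [1, 2, 3, 4, 7, 5, 6, 8, 9]
  After s4: [1, 2, 3, 7, 4, 5, 6, 8, 9]
Final permutation: [1, 2, 3, 7, 4, 5, 6, 8, 9]

[1, 2, 3, 7, 4, 5, 6, 8, 9]


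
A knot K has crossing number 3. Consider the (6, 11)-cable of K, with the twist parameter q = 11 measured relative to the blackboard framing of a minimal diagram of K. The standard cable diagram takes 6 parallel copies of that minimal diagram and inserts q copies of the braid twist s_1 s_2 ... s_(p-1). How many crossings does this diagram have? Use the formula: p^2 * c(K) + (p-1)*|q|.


Step 1: Each of the c(K) crossings of the companion diagram becomes p*p = p^2 crossings among the p parallel strands, and each of the |q| twists s_1 s_2 ... s_(p-1) adds (p-1) crossings.
  Crossings = p^2 * c(K) + (p-1)*|q|
Step 2: = 6^2 * 3 + (6-1)*11
Step 3: = 36*3 + 5*11
Step 4: = 108 + 55 = 163

163


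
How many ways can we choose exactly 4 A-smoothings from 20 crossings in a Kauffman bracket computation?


We choose which 4 of 20 crossings get A-smoothings.
C(20, 4) = 20! / (4! * 16!)
= 4845

4845


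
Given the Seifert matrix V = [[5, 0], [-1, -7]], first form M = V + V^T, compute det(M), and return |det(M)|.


Step 1: Form V + V^T where V = [[5, 0], [-1, -7]]
  V^T = [[5, -1], [0, -7]]
  V + V^T = [[10, -1], [-1, -14]]
Step 2: det(V + V^T) = 10*(-14) - (-1)*(-1)
  = -140 - 1 = -141
Step 3: Knot determinant = |det(V + V^T)| = |-141| = 141

141


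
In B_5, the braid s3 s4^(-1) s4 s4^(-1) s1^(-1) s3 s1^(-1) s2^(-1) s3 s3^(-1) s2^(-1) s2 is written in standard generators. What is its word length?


The word length counts the number of generators (including inverses).
Listing each generator: s3, s4^(-1), s4, s4^(-1), s1^(-1), s3, s1^(-1), s2^(-1), s3, s3^(-1), s2^(-1), s2
There are 12 generators in this braid word.

12


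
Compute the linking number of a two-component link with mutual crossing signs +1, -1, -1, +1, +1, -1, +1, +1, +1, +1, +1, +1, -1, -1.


Step 1: Count positive crossings: 9
Step 2: Count negative crossings: 5
Step 3: Sum of signs = 9 - 5 = 4
Step 4: Linking number = sum/2 = 4/2 = 2

2


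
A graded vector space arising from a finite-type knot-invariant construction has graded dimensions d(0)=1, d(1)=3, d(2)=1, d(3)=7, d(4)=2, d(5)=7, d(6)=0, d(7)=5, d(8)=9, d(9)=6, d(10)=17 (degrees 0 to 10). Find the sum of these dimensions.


Total dimension = d(0) + d(1) + ... + d(10)
= 1 + 3 + 1 + 7 + 2 + 7 + 0 + 5 + 9 + 6 + 17
= 58

58


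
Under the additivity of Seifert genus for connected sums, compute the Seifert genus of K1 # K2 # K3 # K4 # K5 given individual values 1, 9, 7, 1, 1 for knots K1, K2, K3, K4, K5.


The Seifert genus is additive under connected sum.
Seifert genus(K1 # K2 # K3 # K4 # K5) = (1) + (9) + (7) + (1) + (1)
= 19

19


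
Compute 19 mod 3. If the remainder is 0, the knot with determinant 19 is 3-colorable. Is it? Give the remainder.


Step 1: A knot is p-colorable if and only if p divides its determinant.
Step 2: Compute 19 mod 3.
19 = 6 * 3 + 1
Step 3: 19 mod 3 = 1
Step 4: The knot is 3-colorable: no

1


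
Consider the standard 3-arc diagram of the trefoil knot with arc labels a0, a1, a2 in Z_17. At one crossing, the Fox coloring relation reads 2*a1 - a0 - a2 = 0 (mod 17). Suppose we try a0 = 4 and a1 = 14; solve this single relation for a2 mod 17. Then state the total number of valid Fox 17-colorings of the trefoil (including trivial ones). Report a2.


Step 1: Apply the given crossing relation 2*a1 - a0 - a2 = 0 (mod 17).
  a2 = 2*a1 - a0 mod 17
  a2 = 2*14 - 4 mod 17
  a2 = 28 - 4 mod 17
  a2 = 24 mod 17 = 7
Step 2: The trefoil has determinant 3.
  Number of Fox p-colorings (p prime) is p^2 if p = 3, else p.
  Since 17 does not divide 3, only trivial (constant) colorings exist.
  (So the trial a0 = 4, a1 = 14 with a0 != a1 does NOT extend to a valid coloring of the whole trefoil: the other two crossing relations require 3*(a1 - a0) = 0 (mod 17), which fails.)
  Total colorings = 17
Step 3: a2 = 7, total Fox 17-colorings = 17

7


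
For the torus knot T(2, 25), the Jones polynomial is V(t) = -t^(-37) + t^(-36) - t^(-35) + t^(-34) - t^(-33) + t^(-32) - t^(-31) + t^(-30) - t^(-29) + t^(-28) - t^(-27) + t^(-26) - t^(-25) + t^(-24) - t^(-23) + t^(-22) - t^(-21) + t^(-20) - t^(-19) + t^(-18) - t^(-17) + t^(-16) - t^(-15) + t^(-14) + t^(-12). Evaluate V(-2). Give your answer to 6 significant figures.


Substituting t = -2 into V(t) = -t^(-37) + t^(-36) - t^(-35) + t^(-34) - t^(-33) + t^(-32) - t^(-31) + t^(-30) - t^(-29) + t^(-28) - t^(-27) + t^(-26) - t^(-25) + t^(-24) - t^(-23) + t^(-22) - t^(-21) + t^(-20) - t^(-19) + t^(-18) - t^(-17) + t^(-16) - t^(-15) + t^(-14) + t^(-12):
  (-)t^(-37) = 7.27596e-12
  (+)t^(-36) = 1.45519e-11
  (-)t^(-35) = 2.91038e-11
  (+)t^(-34) = 5.82077e-11
  (-)t^(-33) = 1.16415e-10
  (+)t^(-32) = 2.32831e-10
  (-)t^(-31) = 4.65661e-10
  (+)t^(-30) = 9.31323e-10
  (-)t^(-29) = 1.86265e-09
  (+)t^(-28) = 3.72529e-09
  (-)t^(-27) = 7.45058e-09
  (+)t^(-26) = 1.49012e-08
  (-)t^(-25) = 2.98023e-08
  (+)t^(-24) = 5.96046e-08
  (-)t^(-23) = 1.19209e-07
  (+)t^(-22) = 2.38419e-07
  (-)t^(-21) = 4.76837e-07
  (+)t^(-20) = 9.53674e-07
  (-)t^(-19) = 1.90735e-06
  (+)t^(-18) = 3.8147e-06
  (-)t^(-17) = 7.62939e-06
  (+)t^(-16) = 1.52588e-05
  (-)t^(-15) = 3.05176e-05
  (+)t^(-14) = 6.10352e-05
  (+)t^(-12) = 0.000244141
Sum = (7.27596e-12) + (1.45519e-11) + (2.91038e-11) + (5.82077e-11) + (1.16415e-10) + (2.32831e-10) + (4.65661e-10) + (9.31323e-10) + (1.86265e-09) + (3.72529e-09) + (7.45058e-09) + (1.49012e-08) + (2.98023e-08) + (5.96046e-08) + (1.19209e-07) + (2.38419e-07) + (4.76837e-07) + (9.53674e-07) + (1.90735e-06) + (3.8147e-06) + (7.62939e-06) + (1.52588e-05) + (3.05176e-05) + (6.10352e-05) + (0.000244141)
= 0.0003662109302
Rounded to 6 significant figures: 0.000366211

0.000366211


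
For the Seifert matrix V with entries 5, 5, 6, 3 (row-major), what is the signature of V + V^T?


Step 1: V + V^T = [[10, 11], [11, 6]]
Step 2: trace = 16, det = -61
Step 3: Discriminant = 16^2 - 4*(-61) = 500
Step 4: Eigenvalues: 19.1803, -3.18034
Step 5: Signature = (# positive eigenvalues) - (# negative eigenvalues) = 0

0


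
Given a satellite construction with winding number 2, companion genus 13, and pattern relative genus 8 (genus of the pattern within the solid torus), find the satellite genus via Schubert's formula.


Schubert: g(satellite) = g_rel(pattern) + |winding| * g(companion),
where g_rel(pattern) is the genus of the pattern relative to the solid torus.
= 8 + 2 * 13
= 8 + 26 = 34

34


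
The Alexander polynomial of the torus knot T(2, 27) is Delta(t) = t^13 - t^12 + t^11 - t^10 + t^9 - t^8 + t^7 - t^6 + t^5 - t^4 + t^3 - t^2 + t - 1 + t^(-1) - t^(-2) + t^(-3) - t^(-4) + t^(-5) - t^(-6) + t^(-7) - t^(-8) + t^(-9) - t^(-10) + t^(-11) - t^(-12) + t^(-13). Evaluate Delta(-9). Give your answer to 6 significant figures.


Substituting t = -9 into Delta(t) = t^13 - t^12 + t^11 - t^10 + t^9 - t^8 + t^7 - t^6 + t^5 - t^4 + t^3 - t^2 + t - 1 + t^(-1) - t^(-2) + t^(-3) - t^(-4) + t^(-5) - t^(-6) + t^(-7) - t^(-8) + t^(-9) - t^(-10) + t^(-11) - t^(-12) + t^(-13):
Term values: (-2541865828329) + (-282429536481) + (-31381059609) + (-3486784401) + (-387420489) + (-43046721) + (-4782969) + (-531441) + (-59049) + (-6561) + (-729) + (-81) + (-9) + (-1) + (-0.111111) + (-0.0123457) + (-0.00137174) + (-0.000152416) + (-1.69351e-05) + (-1.88168e-06) + (-2.09075e-07) + (-2.32306e-08) + (-2.58117e-09) + (-2.86797e-10) + (-3.18664e-11) + (-3.54071e-12) + (-3.93412e-13)
Sum = -2.859599057e+12
Rounded to 6 significant figures: -2.8596e+12

-2.8596e+12


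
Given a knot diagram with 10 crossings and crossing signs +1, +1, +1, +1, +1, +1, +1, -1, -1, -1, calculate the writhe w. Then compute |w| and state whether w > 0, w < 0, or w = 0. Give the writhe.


Step 1: Count positive crossings (+1).
Positive crossings: 7
Step 2: Count negative crossings (-1).
Negative crossings: 3
Step 3: Writhe = (positive) - (negative)
w = 7 - 3 = 4
Step 4: |w| = 4, and w is positive

4


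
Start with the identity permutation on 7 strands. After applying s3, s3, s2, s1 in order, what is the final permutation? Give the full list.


Starting with identity [1, 2, 3, 4, 5, 6, 7].
Apply generators in sequence:
  After s3: [1, 2, 4, 3, 5, 6, 7]
  After s3: [1, 2, 3, 4, 5, 6, 7]
  After s2: [1, 3, 2, 4, 5, 6, 7]
  After s1: [3, 1, 2, 4, 5, 6, 7]
Final permutation: [3, 1, 2, 4, 5, 6, 7]

[3, 1, 2, 4, 5, 6, 7]


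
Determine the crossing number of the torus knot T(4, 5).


For a torus knot T(p, q) with gcd(p,q)=1,
the crossing number is min(p*(q-1), q*(p-1)).
p*(q-1) = 4*4 = 16
q*(p-1) = 5*3 = 15
min(16, 15) = 15

15


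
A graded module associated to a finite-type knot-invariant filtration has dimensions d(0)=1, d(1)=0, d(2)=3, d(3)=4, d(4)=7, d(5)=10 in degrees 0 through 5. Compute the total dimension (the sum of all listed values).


Total dimension = d(0) + d(1) + ... + d(5)
= 1 + 0 + 3 + 4 + 7 + 10
= 25

25


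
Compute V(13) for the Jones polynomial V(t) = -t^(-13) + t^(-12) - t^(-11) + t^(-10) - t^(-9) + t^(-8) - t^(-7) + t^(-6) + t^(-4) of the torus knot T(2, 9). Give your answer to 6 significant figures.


Substituting t = 13 into V(t) = -t^(-13) + t^(-12) - t^(-11) + t^(-10) - t^(-9) + t^(-8) - t^(-7) + t^(-6) + t^(-4):
  (-)t^(-13) = -3.30169e-15
  (+)t^(-12) = 4.2922e-14
  (-)t^(-11) = -5.57986e-13
  (+)t^(-10) = 7.25382e-12
  (-)t^(-9) = -9.42996e-11
  (+)t^(-8) = 1.22589e-09
  (-)t^(-7) = -1.59366e-08
  (+)t^(-6) = 2.07176e-07
  (+)t^(-4) = 3.50128e-05
Sum = (-3.30169e-15) + (4.2922e-14) + (-5.57986e-13) + (7.25382e-12) + (-9.42996e-11) + (1.22589e-09) + (-1.59366e-08) + (2.07176e-07) + (3.50128e-05)
= 3.520515757e-05
Rounded to 6 significant figures: 3.52052e-05

3.52052e-05


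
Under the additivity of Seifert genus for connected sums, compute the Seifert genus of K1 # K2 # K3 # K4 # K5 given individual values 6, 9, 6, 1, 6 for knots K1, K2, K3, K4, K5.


The Seifert genus is additive under connected sum.
Seifert genus(K1 # K2 # K3 # K4 # K5) = (6) + (9) + (6) + (1) + (6)
= 28

28


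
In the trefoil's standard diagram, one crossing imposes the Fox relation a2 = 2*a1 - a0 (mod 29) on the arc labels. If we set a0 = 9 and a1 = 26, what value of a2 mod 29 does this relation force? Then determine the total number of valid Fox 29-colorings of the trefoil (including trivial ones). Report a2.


Step 1: Apply the given crossing relation 2*a1 - a0 - a2 = 0 (mod 29).
  a2 = 2*a1 - a0 mod 29
  a2 = 2*26 - 9 mod 29
  a2 = 52 - 9 mod 29
  a2 = 43 mod 29 = 14
Step 2: The trefoil has determinant 3.
  Number of Fox p-colorings (p prime) is p^2 if p = 3, else p.
  Since 29 does not divide 3, only trivial (constant) colorings exist.
  (So the trial a0 = 9, a1 = 26 with a0 != a1 does NOT extend to a valid coloring of the whole trefoil: the other two crossing relations require 3*(a1 - a0) = 0 (mod 29), which fails.)
  Total colorings = 29
Step 3: a2 = 14, total Fox 29-colorings = 29

14


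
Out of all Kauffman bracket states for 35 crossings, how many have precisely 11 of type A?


We choose which 11 of 35 crossings get A-smoothings.
C(35, 11) = 35! / (11! * 24!)
= 417225900

417225900
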